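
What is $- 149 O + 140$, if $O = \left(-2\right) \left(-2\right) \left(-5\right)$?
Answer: $3120$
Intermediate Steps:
$O = -20$ ($O = 4 \left(-5\right) = -20$)
$- 149 O + 140 = \left(-149\right) \left(-20\right) + 140 = 2980 + 140 = 3120$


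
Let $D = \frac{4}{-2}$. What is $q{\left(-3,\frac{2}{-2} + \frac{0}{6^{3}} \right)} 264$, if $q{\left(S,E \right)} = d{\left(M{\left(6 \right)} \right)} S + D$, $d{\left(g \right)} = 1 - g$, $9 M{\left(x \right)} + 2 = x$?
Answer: $-968$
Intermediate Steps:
$M{\left(x \right)} = - \frac{2}{9} + \frac{x}{9}$
$D = -2$ ($D = 4 \left(- \frac{1}{2}\right) = -2$)
$q{\left(S,E \right)} = -2 + \frac{5 S}{9}$ ($q{\left(S,E \right)} = \left(1 - \left(- \frac{2}{9} + \frac{1}{9} \cdot 6\right)\right) S - 2 = \left(1 - \left(- \frac{2}{9} + \frac{2}{3}\right)\right) S - 2 = \left(1 - \frac{4}{9}\right) S - 2 = \frac{5 S}{9} - 2 = -2 + \frac{5 S}{9}$)
$q{\left(-3,\frac{2}{-2} + \frac{0}{6^{3}} \right)} 264 = \left(-2 + \frac{5}{9} \left(-3\right)\right) 264 = \left(-2 - \frac{5}{3}\right) 264 = \left(- \frac{11}{3}\right) 264 = -968$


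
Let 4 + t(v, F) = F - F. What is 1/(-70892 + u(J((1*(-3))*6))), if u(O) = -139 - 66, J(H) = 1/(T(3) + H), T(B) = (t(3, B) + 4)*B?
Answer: -1/71097 ≈ -1.4065e-5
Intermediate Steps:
t(v, F) = -4 (t(v, F) = -4 + (F - F) = -4 + 0 = -4)
T(B) = 0 (T(B) = (-4 + 4)*B = 0*B = 0)
J(H) = 1/H (J(H) = 1/(0 + H) = 1/H)
u(O) = -205
1/(-70892 + u(J((1*(-3))*6))) = 1/(-70892 - 205) = 1/(-71097) = -1/71097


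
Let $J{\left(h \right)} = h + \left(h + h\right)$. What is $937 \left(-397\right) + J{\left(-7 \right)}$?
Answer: $-372010$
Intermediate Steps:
$J{\left(h \right)} = 3 h$ ($J{\left(h \right)} = h + 2 h = 3 h$)
$937 \left(-397\right) + J{\left(-7 \right)} = 937 \left(-397\right) + 3 \left(-7\right) = -371989 - 21 = -372010$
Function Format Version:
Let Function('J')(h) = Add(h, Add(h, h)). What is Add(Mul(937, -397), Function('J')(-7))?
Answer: -372010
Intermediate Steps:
Function('J')(h) = Mul(3, h) (Function('J')(h) = Add(h, Mul(2, h)) = Mul(3, h))
Add(Mul(937, -397), Function('J')(-7)) = Add(Mul(937, -397), Mul(3, -7)) = Add(-371989, -21) = -372010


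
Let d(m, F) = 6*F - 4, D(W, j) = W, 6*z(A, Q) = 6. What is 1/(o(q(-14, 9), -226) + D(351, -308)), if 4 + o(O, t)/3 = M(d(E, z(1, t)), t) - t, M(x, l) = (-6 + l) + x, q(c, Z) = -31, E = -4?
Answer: 1/327 ≈ 0.0030581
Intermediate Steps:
z(A, Q) = 1 (z(A, Q) = (1/6)*6 = 1)
d(m, F) = -4 + 6*F
M(x, l) = -6 + l + x
o(O, t) = -24 (o(O, t) = -12 + 3*((-6 + t + (-4 + 6*1)) - t) = -12 + 3*((-6 + t + (-4 + 6)) - t) = -12 + 3*((-6 + t + 2) - t) = -12 + 3*((-4 + t) - t) = -12 + 3*(-4) = -12 - 12 = -24)
1/(o(q(-14, 9), -226) + D(351, -308)) = 1/(-24 + 351) = 1/327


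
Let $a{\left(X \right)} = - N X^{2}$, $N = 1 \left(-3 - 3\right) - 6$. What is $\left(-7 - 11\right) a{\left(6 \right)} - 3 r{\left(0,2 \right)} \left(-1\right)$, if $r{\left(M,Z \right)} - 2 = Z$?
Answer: $-93312$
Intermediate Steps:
$N = -12$ ($N = 1 \left(-6\right) - 6 = -6 - 6 = -12$)
$r{\left(M,Z \right)} = 2 + Z$
$a{\left(X \right)} = 12 X^{2}$ ($a{\left(X \right)} = - \left(-12\right) X^{2} = 12 X^{2}$)
$\left(-7 - 11\right) a{\left(6 \right)} - 3 r{\left(0,2 \right)} \left(-1\right) = \left(-7 - 11\right) 12 \cdot 6^{2} - 3 \left(2 + 2\right) \left(-1\right) = \left(-7 - 11\right) 12 \cdot 36 \left(-3\right) 4 \left(-1\right) = \left(-18\right) 432 \left(\left(-12\right) \left(-1\right)\right) = \left(-7776\right) 12 = -93312$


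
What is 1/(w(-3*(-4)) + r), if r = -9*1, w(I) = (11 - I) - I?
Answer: -1/22 ≈ -0.045455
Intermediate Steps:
w(I) = 11 - 2*I
r = -9
1/(w(-3*(-4)) + r) = 1/((11 - (-6)*(-4)) - 9) = 1/((11 - 2*12) - 9) = 1/((11 - 24) - 9) = 1/(-13 - 9) = 1/(-22) = -1/22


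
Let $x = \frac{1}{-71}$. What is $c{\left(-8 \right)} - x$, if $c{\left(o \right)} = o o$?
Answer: $\frac{4545}{71} \approx 64.014$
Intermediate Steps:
$c{\left(o \right)} = o^{2}$
$x = - \frac{1}{71} \approx -0.014085$
$c{\left(-8 \right)} - x = \left(-8\right)^{2} - - \frac{1}{71} = 64 + \frac{1}{71} = \frac{4545}{71}$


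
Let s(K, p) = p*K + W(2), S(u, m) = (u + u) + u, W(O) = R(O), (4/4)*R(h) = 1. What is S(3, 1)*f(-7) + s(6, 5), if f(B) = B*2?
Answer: -95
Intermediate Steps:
R(h) = 1
W(O) = 1
S(u, m) = 3*u (S(u, m) = 2*u + u = 3*u)
f(B) = 2*B
s(K, p) = 1 + K*p (s(K, p) = p*K + 1 = K*p + 1 = 1 + K*p)
S(3, 1)*f(-7) + s(6, 5) = (3*3)*(2*(-7)) + (1 + 6*5) = 9*(-14) + (1 + 30) = -126 + 31 = -95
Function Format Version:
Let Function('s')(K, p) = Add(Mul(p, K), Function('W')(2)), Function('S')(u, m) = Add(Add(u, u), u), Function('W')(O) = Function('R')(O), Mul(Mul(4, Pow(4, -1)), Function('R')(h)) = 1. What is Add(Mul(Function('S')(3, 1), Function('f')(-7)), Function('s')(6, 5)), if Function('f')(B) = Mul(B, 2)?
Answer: -95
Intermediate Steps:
Function('R')(h) = 1
Function('W')(O) = 1
Function('S')(u, m) = Mul(3, u) (Function('S')(u, m) = Add(Mul(2, u), u) = Mul(3, u))
Function('f')(B) = Mul(2, B)
Function('s')(K, p) = Add(1, Mul(K, p)) (Function('s')(K, p) = Add(Mul(p, K), 1) = Add(Mul(K, p), 1) = Add(1, Mul(K, p)))
Add(Mul(Function('S')(3, 1), Function('f')(-7)), Function('s')(6, 5)) = Add(Mul(Mul(3, 3), Mul(2, -7)), Add(1, Mul(6, 5))) = Add(Mul(9, -14), Add(1, 30)) = Add(-126, 31) = -95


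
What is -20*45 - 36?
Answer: -936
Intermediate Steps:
-20*45 - 36 = -900 - 36 = -936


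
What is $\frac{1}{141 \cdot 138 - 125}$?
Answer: $\frac{1}{19333} \approx 5.1725 \cdot 10^{-5}$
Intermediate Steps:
$\frac{1}{141 \cdot 138 - 125} = \frac{1}{19458 - 125} = \frac{1}{19333}$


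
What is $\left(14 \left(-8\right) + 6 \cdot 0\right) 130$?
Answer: $-14560$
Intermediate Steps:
$\left(14 \left(-8\right) + 6 \cdot 0\right) 130 = \left(-112 + 0\right) 130 = \left(-112\right) 130 = -14560$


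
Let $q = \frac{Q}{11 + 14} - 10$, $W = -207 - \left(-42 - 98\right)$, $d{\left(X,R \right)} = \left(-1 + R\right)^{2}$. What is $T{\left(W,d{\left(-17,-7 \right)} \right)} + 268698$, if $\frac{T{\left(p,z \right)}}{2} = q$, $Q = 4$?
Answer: $\frac{6716958}{25} \approx 2.6868 \cdot 10^{5}$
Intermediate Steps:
$W = -67$ ($W = -207 - \left(-42 - 98\right) = -207 - -140 = -207 + 140 = -67$)
$q = - \frac{246}{25}$ ($q = \frac{4}{11 + 14} - 10 = \frac{4}{25} - 10 = - \frac{246}{25} \approx -9.84$)
$T{\left(p,z \right)} = - \frac{492}{25}$ ($T{\left(p,z \right)} = 2 \left(- \frac{246}{25}\right) = - \frac{492}{25}$)
$T{\left(W,d{\left(-17,-7 \right)} \right)} + 268698 = - \frac{492}{25} + 268698 = \frac{6716958}{25}$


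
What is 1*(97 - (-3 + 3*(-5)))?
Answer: 115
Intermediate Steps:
1*(97 - (-3 + 3*(-5))) = 1*(97 - (-3 - 15)) = 1*(97 - 1*(-18)) = 1*(97 + 18) = 1*115 = 115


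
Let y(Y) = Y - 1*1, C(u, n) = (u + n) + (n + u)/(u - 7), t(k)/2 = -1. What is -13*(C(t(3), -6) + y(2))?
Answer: 715/9 ≈ 79.444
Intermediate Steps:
t(k) = -2 (t(k) = 2*(-1) = -2)
C(u, n) = n + u + (n + u)/(-7 + u) (C(u, n) = (n + u) + (n + u)/(-7 + u) = n + u + (n + u)/(-7 + u))
y(Y) = -1 + Y (y(Y) = Y - 1 = -1 + Y)
-13*(C(t(3), -6) + y(2)) = -13*(((-2)**2 - 6*(-6) - 6*(-2) - 6*(-2))/(-7 - 2) + (-1 + 2)) = -13*((4 + 36 + 12 + 12)/(-9) + 1) = -13*(-1/9*64 + 1) = -13*(-64/9 + 1) = -13*(-55/9) = 715/9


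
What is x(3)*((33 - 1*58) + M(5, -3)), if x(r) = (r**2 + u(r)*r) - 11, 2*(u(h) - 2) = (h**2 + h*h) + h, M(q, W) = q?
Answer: -710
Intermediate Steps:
u(h) = 2 + h**2 + h/2 (u(h) = 2 + ((h**2 + h*h) + h)/2 = 2 + ((h**2 + h**2) + h)/2 = 2 + (2*h**2 + h)/2 = 2 + (h + 2*h**2)/2 = 2 + (h**2 + h/2) = 2 + h**2 + h/2)
x(r) = -11 + r**2 + r*(2 + r**2 + r/2) (x(r) = (r**2 + (2 + r**2 + r/2)*r) - 11 = (r**2 + r*(2 + r**2 + r/2)) - 11 = -11 + r**2 + r*(2 + r**2 + r/2))
x(3)*((33 - 1*58) + M(5, -3)) = (-11 + 3**3 + 2*3 + (3/2)*3**2)*((33 - 1*58) + 5) = (-11 + 27 + 6 + (3/2)*9)*((33 - 58) + 5) = (-11 + 27 + 6 + 27/2)*(-25 + 5) = (71/2)*(-20) = -710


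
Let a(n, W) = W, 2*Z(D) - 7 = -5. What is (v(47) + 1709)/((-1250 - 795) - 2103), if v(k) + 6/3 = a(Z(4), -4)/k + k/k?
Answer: -20068/48739 ≈ -0.41174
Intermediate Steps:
Z(D) = 1 (Z(D) = 7/2 + (1/2)*(-5) = 7/2 - 5/2 = 1)
v(k) = -1 - 4/k (v(k) = -2 + (-4/k + k/k) = -2 + (-4/k + 1) = -2 + (1 - 4/k) = -1 - 4/k)
(v(47) + 1709)/((-1250 - 795) - 2103) = ((-4 - 1*47)/47 + 1709)/((-1250 - 795) - 2103) = ((-4 - 47)/47 + 1709)/(-2045 - 2103) = ((1/47)*(-51) + 1709)/(-4148) = (-51/47 + 1709)*(-1/4148) = (80272/47)*(-1/4148) = -20068/48739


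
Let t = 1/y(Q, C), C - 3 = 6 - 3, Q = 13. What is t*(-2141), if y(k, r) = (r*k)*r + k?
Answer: -2141/481 ≈ -4.4511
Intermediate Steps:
C = 6 (C = 3 + (6 - 3) = 3 + 3 = 6)
y(k, r) = k + k*r² (y(k, r) = (k*r)*r + k = k*r² + k = k + k*r²)
t = 1/481 (t = 1/(13*(1 + 6²)) = 1/(13*(1 + 36)) = 1/(13*37) = 1/481 ≈ 0.0020790)
t*(-2141) = (1/481)*(-2141) = -2141/481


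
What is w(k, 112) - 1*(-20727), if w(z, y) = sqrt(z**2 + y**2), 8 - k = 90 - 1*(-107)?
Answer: 20727 + 7*sqrt(985) ≈ 20947.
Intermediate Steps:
k = -189 (k = 8 - (90 - 1*(-107)) = 8 - (90 + 107) = 8 - 1*197 = 8 - 197 = -189)
w(z, y) = sqrt(y**2 + z**2)
w(k, 112) - 1*(-20727) = sqrt(112**2 + (-189)**2) - 1*(-20727) = sqrt(12544 + 35721) + 20727 = sqrt(48265) + 20727 = 7*sqrt(985) + 20727 = 20727 + 7*sqrt(985)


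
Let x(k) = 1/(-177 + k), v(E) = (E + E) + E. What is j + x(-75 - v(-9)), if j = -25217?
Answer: -5673826/225 ≈ -25217.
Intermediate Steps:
v(E) = 3*E (v(E) = 2*E + E = 3*E)
j + x(-75 - v(-9)) = -25217 + 1/(-177 + (-75 - 3*(-9))) = -25217 + 1/(-177 + (-75 - 1*(-27))) = -25217 + 1/(-177 + (-75 + 27)) = -25217 + 1/(-177 - 48) = -25217 + 1/(-225) = -25217 - 1/225 = -5673826/225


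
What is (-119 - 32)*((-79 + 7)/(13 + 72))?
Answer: 10872/85 ≈ 127.91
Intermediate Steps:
(-119 - 32)*((-79 + 7)/(13 + 72)) = -(-10872)/85 = -151*(-72/85) = 10872/85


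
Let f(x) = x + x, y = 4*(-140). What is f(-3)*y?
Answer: 3360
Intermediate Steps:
y = -560
f(x) = 2*x
f(-3)*y = (2*(-3))*(-560) = -6*(-560) = 3360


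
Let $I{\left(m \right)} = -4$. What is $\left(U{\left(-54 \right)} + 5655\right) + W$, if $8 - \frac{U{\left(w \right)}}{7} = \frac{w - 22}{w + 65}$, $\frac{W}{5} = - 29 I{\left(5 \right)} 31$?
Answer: $\frac{261133}{11} \approx 23739.0$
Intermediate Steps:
$W = 17980$ ($W = 5 \left(-29\right) \left(-4\right) 31 = 5 \cdot 116 \cdot 31 = 5 \cdot 3596 = 17980$)
$U{\left(w \right)} = 56 - \frac{7 \left(-22 + w\right)}{65 + w}$ ($U{\left(w \right)} = 56 - 7 \frac{w - 22}{w + 65} = 56 - 7 \frac{-22 + w}{65 + w} = 56 - \frac{7 \left(-22 + w\right)}{65 + w}$)
$\left(U{\left(-54 \right)} + 5655\right) + W = \left(\frac{7 \left(542 + 7 \left(-54\right)\right)}{65 - 54} + 5655\right) + 17980 = \left(\frac{7 \left(542 - 378\right)}{11} + 5655\right) + 17980 = \left(7 \cdot \frac{1}{11} \cdot 164 + 5655\right) + 17980 = \left(\frac{1148}{11} + 5655\right) + 17980 = \frac{63353}{11} + 17980 = \frac{261133}{11}$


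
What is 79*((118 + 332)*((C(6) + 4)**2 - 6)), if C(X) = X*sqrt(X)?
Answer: 8034300 + 1706400*sqrt(6) ≈ 1.2214e+7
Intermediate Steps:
C(X) = X**(3/2)
79*((118 + 332)*((C(6) + 4)**2 - 6)) = 79*((118 + 332)*((6**(3/2) + 4)**2 - 6)) = 79*(450*((6*sqrt(6) + 4)**2 - 6)) = 79*(450*((4 + 6*sqrt(6))**2 - 6)) = 79*(450*(-6 + (4 + 6*sqrt(6))**2)) = 79*(-2700 + 450*(4 + 6*sqrt(6))**2) = -213300 + 35550*(4 + 6*sqrt(6))**2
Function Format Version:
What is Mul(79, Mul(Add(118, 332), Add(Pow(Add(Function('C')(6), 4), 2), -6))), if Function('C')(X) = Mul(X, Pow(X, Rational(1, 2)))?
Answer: Add(8034300, Mul(1706400, Pow(6, Rational(1, 2)))) ≈ 1.2214e+7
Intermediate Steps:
Function('C')(X) = Pow(X, Rational(3, 2))
Mul(79, Mul(Add(118, 332), Add(Pow(Add(Function('C')(6), 4), 2), -6))) = Mul(79, Mul(Add(118, 332), Add(Pow(Add(Pow(6, Rational(3, 2)), 4), 2), -6))) = Mul(79, Mul(450, Add(Pow(Add(Mul(6, Pow(6, Rational(1, 2))), 4), 2), -6))) = Mul(79, Mul(450, Add(Pow(Add(4, Mul(6, Pow(6, Rational(1, 2)))), 2), -6))) = Mul(79, Mul(450, Add(-6, Pow(Add(4, Mul(6, Pow(6, Rational(1, 2)))), 2)))) = Mul(79, Add(-2700, Mul(450, Pow(Add(4, Mul(6, Pow(6, Rational(1, 2)))), 2)))) = Add(-213300, Mul(35550, Pow(Add(4, Mul(6, Pow(6, Rational(1, 2)))), 2)))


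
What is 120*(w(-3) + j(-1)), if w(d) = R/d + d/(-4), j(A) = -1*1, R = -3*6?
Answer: 690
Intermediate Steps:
R = -18
j(A) = -1
w(d) = -18/d - d/4 (w(d) = -18/d + d/(-4) = -18/d + d*(-¼) = -18/d - d/4)
120*(w(-3) + j(-1)) = 120*((-18/(-3) - ¼*(-3)) - 1) = 120*((-18*(-⅓) + ¾) - 1) = 120*((6 + ¾) - 1) = 120*(27/4 - 1) = 120*(23/4) = 690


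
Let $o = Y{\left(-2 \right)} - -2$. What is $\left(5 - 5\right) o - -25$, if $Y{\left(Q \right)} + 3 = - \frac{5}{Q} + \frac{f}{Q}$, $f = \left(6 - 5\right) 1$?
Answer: $25$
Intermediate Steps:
$f = 1$ ($f = 1 \cdot 1 = 1$)
$Y{\left(Q \right)} = -3 - \frac{4}{Q}$ ($Y{\left(Q \right)} = -3 + \left(- \frac{5}{Q} + 1 \frac{1}{Q}\right) = -3 + \left(- \frac{5}{Q} + \frac{1}{Q}\right) = -3 - \frac{4}{Q}$)
$o = 1$ ($o = \left(-3 - \frac{4}{-2}\right) - -2 = \left(-3 - -2\right) + 2 = \left(-3 + 2\right) + 2 = -1 + 2 = 1$)
$\left(5 - 5\right) o - -25 = \left(5 - 5\right) 1 - -25 = 0 \cdot 1 + 25 = 0 + 25 = 25$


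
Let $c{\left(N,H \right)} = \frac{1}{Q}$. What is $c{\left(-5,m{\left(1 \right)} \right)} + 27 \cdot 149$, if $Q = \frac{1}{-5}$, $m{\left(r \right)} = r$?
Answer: $4018$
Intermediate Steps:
$Q = - \frac{1}{5} \approx -0.2$
$c{\left(N,H \right)} = -5$ ($c{\left(N,H \right)} = \frac{1}{- \frac{1}{5}} = -5$)
$c{\left(-5,m{\left(1 \right)} \right)} + 27 \cdot 149 = -5 + 27 \cdot 149 = -5 + 4023 = 4018$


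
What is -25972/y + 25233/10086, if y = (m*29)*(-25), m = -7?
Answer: -44632039/17062150 ≈ -2.6159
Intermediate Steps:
y = 5075 (y = -7*29*(-25) = -203*(-25) = 5075)
-25972/y + 25233/10086 = -25972/5075 + 25233/10086 = -25972*1/5075 + 25233*(1/10086) = -25972/5075 + 8411/3362 = -44632039/17062150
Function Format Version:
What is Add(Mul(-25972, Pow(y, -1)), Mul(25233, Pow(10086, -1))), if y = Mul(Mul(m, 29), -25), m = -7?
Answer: Rational(-44632039, 17062150) ≈ -2.6159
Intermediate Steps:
y = 5075 (y = Mul(Mul(-7, 29), -25) = Mul(-203, -25) = 5075)
Add(Mul(-25972, Pow(y, -1)), Mul(25233, Pow(10086, -1))) = Add(Mul(-25972, Pow(5075, -1)), Mul(25233, Pow(10086, -1))) = Add(Mul(-25972, Rational(1, 5075)), Mul(25233, Rational(1, 10086))) = Add(Rational(-25972, 5075), Rational(8411, 3362)) = Rational(-44632039, 17062150)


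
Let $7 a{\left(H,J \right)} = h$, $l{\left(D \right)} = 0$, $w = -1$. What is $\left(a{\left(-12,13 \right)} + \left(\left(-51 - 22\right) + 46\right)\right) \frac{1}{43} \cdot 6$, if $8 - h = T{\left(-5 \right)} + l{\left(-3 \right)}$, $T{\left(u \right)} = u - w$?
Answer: $- \frac{1062}{301} \approx -3.5282$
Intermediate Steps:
$T{\left(u \right)} = 1 + u$ ($T{\left(u \right)} = u - -1 = u + 1 = 1 + u$)
$h = 12$ ($h = 8 - \left(\left(1 - 5\right) + 0\right) = 8 - \left(-4 + 0\right) = 8 - -4 = 8 + 4 = 12$)
$a{\left(H,J \right)} = \frac{12}{7}$ ($a{\left(H,J \right)} = \frac{1}{7} \cdot 12 = \frac{12}{7}$)
$\left(a{\left(-12,13 \right)} + \left(\left(-51 - 22\right) + 46\right)\right) \frac{1}{43} \cdot 6 = \left(\frac{12}{7} + \left(\left(-51 - 22\right) + 46\right)\right) \frac{1}{43} \cdot 6 = \left(\frac{12}{7} + \left(-73 + 46\right)\right) \frac{1}{43} \cdot 6 = \left(\frac{12}{7} - 27\right) \frac{6}{43} = \left(- \frac{177}{7}\right) \frac{6}{43} = - \frac{1062}{301}$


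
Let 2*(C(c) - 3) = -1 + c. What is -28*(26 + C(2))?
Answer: -826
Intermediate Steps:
C(c) = 5/2 + c/2 (C(c) = 3 + (-1 + c)/2 = 3 + (-½ + c/2) = 5/2 + c/2)
-28*(26 + C(2)) = -28*(26 + (5/2 + (½)*2)) = -28*(26 + (5/2 + 1)) = -28*(26 + 7/2) = -28*59/2 = -826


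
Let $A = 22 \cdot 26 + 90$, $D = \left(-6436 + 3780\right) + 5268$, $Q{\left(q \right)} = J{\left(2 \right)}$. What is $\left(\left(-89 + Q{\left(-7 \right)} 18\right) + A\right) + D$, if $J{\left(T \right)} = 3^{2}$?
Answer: $3347$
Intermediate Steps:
$J{\left(T \right)} = 9$
$Q{\left(q \right)} = 9$
$D = 2612$ ($D = -2656 + 5268 = 2612$)
$A = 662$ ($A = 572 + 90 = 662$)
$\left(\left(-89 + Q{\left(-7 \right)} 18\right) + A\right) + D = \left(\left(-89 + 9 \cdot 18\right) + 662\right) + 2612 = \left(\left(-89 + 162\right) + 662\right) + 2612 = \left(73 + 662\right) + 2612 = 735 + 2612 = 3347$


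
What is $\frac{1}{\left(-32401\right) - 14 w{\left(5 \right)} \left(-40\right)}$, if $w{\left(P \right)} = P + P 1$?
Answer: $- \frac{1}{181445600} \approx -5.5113 \cdot 10^{-9}$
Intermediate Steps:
$w{\left(P \right)} = 2 P$ ($w{\left(P \right)} = P + P = 2 P$)
$\frac{1}{\left(-32401\right) - 14 w{\left(5 \right)} \left(-40\right)} = \frac{1}{\left(-32401\right) - 14 \cdot 2 \cdot 5 \left(-40\right)} = - \frac{1}{32401 \left(-14\right) 10 \left(-40\right)} = - \frac{1}{32401 \left(\left(-140\right) \left(-40\right)\right)} = - \frac{1}{32401 \cdot 5600} = \left(- \frac{1}{32401}\right) \frac{1}{5600} = - \frac{1}{181445600}$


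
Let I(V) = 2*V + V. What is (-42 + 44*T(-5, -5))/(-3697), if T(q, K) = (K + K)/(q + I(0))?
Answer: -46/3697 ≈ -0.012443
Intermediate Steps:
I(V) = 3*V
T(q, K) = 2*K/q (T(q, K) = (K + K)/(q + 3*0) = (2*K)/(q + 0) = (2*K)/q = 2*K/q)
(-42 + 44*T(-5, -5))/(-3697) = (-42 + 44*(2*(-5)/(-5)))/(-3697) = (-42 + 44*(2*(-5)*(-1/5)))*(-1/3697) = (-42 + 44*2)*(-1/3697) = (-42 + 88)*(-1/3697) = 46*(-1/3697) = -46/3697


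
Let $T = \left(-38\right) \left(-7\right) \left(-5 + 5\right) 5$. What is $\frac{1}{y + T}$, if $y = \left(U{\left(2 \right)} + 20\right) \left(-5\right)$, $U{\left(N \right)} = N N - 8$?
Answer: $- \frac{1}{80} \approx -0.0125$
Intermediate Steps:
$U{\left(N \right)} = -8 + N^{2}$ ($U{\left(N \right)} = N^{2} - 8 = -8 + N^{2}$)
$y = -80$ ($y = \left(\left(-8 + 2^{2}\right) + 20\right) \left(-5\right) = \left(\left(-8 + 4\right) + 20\right) \left(-5\right) = \left(-4 + 20\right) \left(-5\right) = 16 \left(-5\right) = -80$)
$T = 0$ ($T = 266 \cdot 0 \cdot 5 = 266 \cdot 0 = 0$)
$\frac{1}{y + T} = \frac{1}{-80 + 0} = \frac{1}{-80} = - \frac{1}{80}$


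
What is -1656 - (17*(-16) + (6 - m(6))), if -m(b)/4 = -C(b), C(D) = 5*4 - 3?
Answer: -1322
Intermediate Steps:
C(D) = 17 (C(D) = 20 - 3 = 17)
m(b) = 68 (m(b) = -(-4)*17 = -4*(-17) = 68)
-1656 - (17*(-16) + (6 - m(6))) = -1656 - (17*(-16) + (6 - 1*68)) = -1656 - (-272 + (6 - 68)) = -1656 - (-272 - 62) = -1656 - 1*(-334) = -1656 + 334 = -1322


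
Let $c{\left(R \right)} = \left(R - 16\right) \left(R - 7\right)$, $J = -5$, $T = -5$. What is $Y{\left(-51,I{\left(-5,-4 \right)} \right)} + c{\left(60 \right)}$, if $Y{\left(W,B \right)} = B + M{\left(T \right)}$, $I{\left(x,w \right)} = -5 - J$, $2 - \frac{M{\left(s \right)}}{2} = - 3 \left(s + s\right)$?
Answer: $2276$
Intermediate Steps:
$c{\left(R \right)} = \left(-16 + R\right) \left(-7 + R\right)$
$M{\left(s \right)} = 4 + 12 s$ ($M{\left(s \right)} = 4 - 2 \left(- 3 \left(s + s\right)\right) = 4 - 2 \left(- 3 \cdot 2 s\right) = 4 - 2 \left(- 6 s\right) = 4 + 12 s$)
$I{\left(x,w \right)} = 0$ ($I{\left(x,w \right)} = -5 - -5 = -5 + 5 = 0$)
$Y{\left(W,B \right)} = -56 + B$ ($Y{\left(W,B \right)} = B + \left(4 + 12 \left(-5\right)\right) = B + \left(4 - 60\right) = B - 56 = -56 + B$)
$Y{\left(-51,I{\left(-5,-4 \right)} \right)} + c{\left(60 \right)} = \left(-56 + 0\right) + \left(112 + 60^{2} - 1380\right) = -56 + \left(112 + 3600 - 1380\right) = -56 + 2332 = 2276$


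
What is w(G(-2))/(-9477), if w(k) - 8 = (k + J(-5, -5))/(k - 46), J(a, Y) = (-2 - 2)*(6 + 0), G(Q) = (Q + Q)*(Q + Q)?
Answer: -124/142155 ≈ -0.00087229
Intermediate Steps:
G(Q) = 4*Q² (G(Q) = (2*Q)*(2*Q) = 4*Q²)
J(a, Y) = -24 (J(a, Y) = -4*6 = -24)
w(k) = 8 + (-24 + k)/(-46 + k) (w(k) = 8 + (k - 24)/(k - 46) = 8 + (-24 + k)/(-46 + k))
w(G(-2))/(-9477) = ((-392 + 9*(4*(-2)²))/(-46 + 4*(-2)²))/(-9477) = ((-392 + 9*(4*4))/(-46 + 4*4))*(-1/9477) = ((-392 + 9*16)/(-46 + 16))*(-1/9477) = ((-392 + 144)/(-30))*(-1/9477) = -1/30*(-248)*(-1/9477) = (124/15)*(-1/9477) = -124/142155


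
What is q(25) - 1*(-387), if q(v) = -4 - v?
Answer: 358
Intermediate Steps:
q(25) - 1*(-387) = (-4 - 1*25) - 1*(-387) = (-4 - 25) + 387 = -29 + 387 = 358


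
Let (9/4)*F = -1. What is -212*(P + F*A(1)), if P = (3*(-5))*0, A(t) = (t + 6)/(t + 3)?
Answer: 1484/9 ≈ 164.89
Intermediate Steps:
A(t) = (6 + t)/(3 + t)
F = -4/9 (F = (4/9)*(-1) = -4/9 ≈ -0.44444)
P = 0 (P = -15*0 = 0)
-212*(P + F*A(1)) = -212*(0 - 4*(6 + 1)/(9*(3 + 1))) = -212*(0 - 4*7/(9*4)) = -212*(0 - 7/9) = -212*(-7/9) = 1484/9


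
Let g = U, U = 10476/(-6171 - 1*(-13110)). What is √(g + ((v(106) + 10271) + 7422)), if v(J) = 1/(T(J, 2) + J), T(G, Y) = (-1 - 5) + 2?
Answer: √12159210154890/26214 ≈ 133.02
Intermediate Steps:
T(G, Y) = -4 (T(G, Y) = -6 + 2 = -4)
v(J) = 1/(-4 + J)
U = 388/257 (U = 10476/(-6171 + 13110) = 10476/6939 = 10476*(1/6939) = 388/257 ≈ 1.5097)
g = 388/257 ≈ 1.5097
√(g + ((v(106) + 10271) + 7422)) = √(388/257 + ((1/(-4 + 106) + 10271) + 7422)) = √(388/257 + ((1/102 + 10271) + 7422)) = √(388/257 + (1047643/102 + 7422)) = √(388/257 + 1804687/102) = √(463844135/26214) = √12159210154890/26214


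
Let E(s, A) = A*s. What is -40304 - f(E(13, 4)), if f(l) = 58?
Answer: -40362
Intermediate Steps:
-40304 - f(E(13, 4)) = -40304 - 1*58 = -40304 - 58 = -40362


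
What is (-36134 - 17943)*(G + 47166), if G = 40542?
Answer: -4742985516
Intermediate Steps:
(-36134 - 17943)*(G + 47166) = (-36134 - 17943)*(40542 + 47166) = -54077*87708 = -4742985516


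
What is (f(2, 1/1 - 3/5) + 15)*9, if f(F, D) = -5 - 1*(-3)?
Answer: 117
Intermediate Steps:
f(F, D) = -2 (f(F, D) = -5 + 3 = -2)
(f(2, 1/1 - 3/5) + 15)*9 = (-2 + 15)*9 = 13*9 = 117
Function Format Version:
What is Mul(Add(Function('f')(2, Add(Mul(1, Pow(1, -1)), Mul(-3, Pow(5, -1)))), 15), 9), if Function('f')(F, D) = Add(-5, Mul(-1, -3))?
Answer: 117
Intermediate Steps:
Function('f')(F, D) = -2 (Function('f')(F, D) = Add(-5, 3) = -2)
Mul(Add(Function('f')(2, Add(Mul(1, Pow(1, -1)), Mul(-3, Pow(5, -1)))), 15), 9) = Mul(Add(-2, 15), 9) = Mul(13, 9) = 117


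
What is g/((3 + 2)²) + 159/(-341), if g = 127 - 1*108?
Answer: 2504/8525 ≈ 0.29372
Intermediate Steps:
g = 19 (g = 127 - 108 = 19)
g/((3 + 2)²) + 159/(-341) = 19/((3 + 2)²) + 159/(-341) = 19/(5²) + 159*(-1/341) = 19/25 - 159/341 = 2504/8525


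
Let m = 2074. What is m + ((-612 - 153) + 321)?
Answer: 1630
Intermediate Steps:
m + ((-612 - 153) + 321) = 2074 + ((-612 - 153) + 321) = 2074 + (-765 + 321) = 2074 - 444 = 1630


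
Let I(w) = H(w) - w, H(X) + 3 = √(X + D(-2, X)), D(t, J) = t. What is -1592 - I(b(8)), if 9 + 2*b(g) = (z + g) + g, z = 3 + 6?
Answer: -1581 - √6 ≈ -1583.4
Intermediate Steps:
z = 9
b(g) = g (b(g) = -9/2 + ((9 + g) + g)/2 = -9/2 + (9 + 2*g)/2 = -9/2 + (9/2 + g) = g)
H(X) = -3 + √(-2 + X) (H(X) = -3 + √(X - 2) = -3 + √(-2 + X))
I(w) = -3 + √(-2 + w) - w (I(w) = (-3 + √(-2 + w)) - w = -3 + √(-2 + w) - w)
-1592 - I(b(8)) = -1592 - (-3 + √(-2 + 8) - 1*8) = -1592 - (-3 + √6 - 8) = -1592 - (-11 + √6) = -1592 + (11 - √6) = -1581 - √6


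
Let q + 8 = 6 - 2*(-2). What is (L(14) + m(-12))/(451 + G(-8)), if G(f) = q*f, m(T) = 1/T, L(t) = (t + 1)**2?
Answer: 2699/5220 ≈ 0.51705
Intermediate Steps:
L(t) = (1 + t)**2
q = 2 (q = -8 + (6 - 2*(-2)) = -8 + (6 + 4) = -8 + 10 = 2)
G(f) = 2*f
(L(14) + m(-12))/(451 + G(-8)) = ((1 + 14)**2 + 1/(-12))/(451 + 2*(-8)) = (15**2 - 1/12)/(451 - 16) = (225 - 1/12)/435 = (2699/12)*(1/435) = 2699/5220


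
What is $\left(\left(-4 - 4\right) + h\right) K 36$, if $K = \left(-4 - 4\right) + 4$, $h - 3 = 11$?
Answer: $-864$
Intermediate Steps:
$h = 14$ ($h = 3 + 11 = 14$)
$K = -4$ ($K = -8 + 4 = -4$)
$\left(\left(-4 - 4\right) + h\right) K 36 = \left(\left(-4 - 4\right) + 14\right) \left(-4\right) 36 = \left(-8 + 14\right) \left(-4\right) 36 = 6 \left(-4\right) 36 = \left(-24\right) 36 = -864$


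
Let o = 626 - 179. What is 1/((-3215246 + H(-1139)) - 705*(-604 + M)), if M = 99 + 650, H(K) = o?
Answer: -1/3317024 ≈ -3.0148e-7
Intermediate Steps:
o = 447
H(K) = 447
M = 749
1/((-3215246 + H(-1139)) - 705*(-604 + M)) = 1/((-3215246 + 447) - 705*(-604 + 749)) = 1/(-3214799 - 705*145) = 1/(-3214799 - 102225) = 1/(-3317024) = -1/3317024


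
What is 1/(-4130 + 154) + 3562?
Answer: 14162511/3976 ≈ 3562.0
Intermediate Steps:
1/(-4130 + 154) + 3562 = 1/(-3976) + 3562 = -1/3976 + 3562 = 14162511/3976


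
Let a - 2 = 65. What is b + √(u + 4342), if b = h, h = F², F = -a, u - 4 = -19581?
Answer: 4489 + I*√15235 ≈ 4489.0 + 123.43*I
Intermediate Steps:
a = 67 (a = 2 + 65 = 67)
u = -19577 (u = 4 - 19581 = -19577)
F = -67 (F = -1*67 = -67)
h = 4489 (h = (-67)² = 4489)
b = 4489
b + √(u + 4342) = 4489 + √(-19577 + 4342) = 4489 + √(-15235) = 4489 + I*√15235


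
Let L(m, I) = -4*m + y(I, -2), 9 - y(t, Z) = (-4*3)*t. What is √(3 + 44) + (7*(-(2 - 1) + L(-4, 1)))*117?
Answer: 29484 + √47 ≈ 29491.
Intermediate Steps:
y(t, Z) = 9 + 12*t (y(t, Z) = 9 - (-4*3)*t = 9 - (-12)*t = 9 + 12*t)
L(m, I) = 9 - 4*m + 12*I (L(m, I) = -4*m + (9 + 12*I) = 9 - 4*m + 12*I)
√(3 + 44) + (7*(-(2 - 1) + L(-4, 1)))*117 = √(3 + 44) + (7*(-(2 - 1) + (9 - 4*(-4) + 12*1)))*117 = √47 + (7*(-1*1 + (9 + 16 + 12)))*117 = √47 + (7*(-1 + 37))*117 = √47 + (7*36)*117 = √47 + 252*117 = √47 + 29484 = 29484 + √47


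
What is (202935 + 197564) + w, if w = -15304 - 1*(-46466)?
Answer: 431661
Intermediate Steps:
w = 31162 (w = -15304 + 46466 = 31162)
(202935 + 197564) + w = (202935 + 197564) + 31162 = 400499 + 31162 = 431661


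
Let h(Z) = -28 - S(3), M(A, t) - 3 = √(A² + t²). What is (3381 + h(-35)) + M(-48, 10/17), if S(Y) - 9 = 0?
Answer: 3347 + 2*√166489/17 ≈ 3395.0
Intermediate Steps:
M(A, t) = 3 + √(A² + t²)
S(Y) = 9 (S(Y) = 9 + 0 = 9)
h(Z) = -37 (h(Z) = -28 - 1*9 = -28 - 9 = -37)
(3381 + h(-35)) + M(-48, 10/17) = (3381 - 37) + (3 + √((-48)² + (10/17)²)) = 3344 + (3 + √(2304 + (10*(1/17))²)) = 3344 + (3 + √(2304 + (10/17)²)) = 3344 + (3 + √(2304 + 100/289)) = 3344 + (3 + √(665956/289)) = 3344 + (3 + 2*√166489/17) = 3347 + 2*√166489/17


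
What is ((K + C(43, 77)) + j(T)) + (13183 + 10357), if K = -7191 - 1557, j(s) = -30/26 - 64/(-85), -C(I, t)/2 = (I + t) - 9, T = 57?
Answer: 16099407/1105 ≈ 14570.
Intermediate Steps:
C(I, t) = 18 - 2*I - 2*t (C(I, t) = -2*((I + t) - 9) = -2*(-9 + I + t) = 18 - 2*I - 2*t)
j(s) = -443/1105 (j(s) = -30*1/26 - 64*(-1/85) = -15/13 + 64/85 = -443/1105)
K = -8748
((K + C(43, 77)) + j(T)) + (13183 + 10357) = ((-8748 + (18 - 2*43 - 2*77)) - 443/1105) + (13183 + 10357) = ((-8748 + (18 - 86 - 154)) - 443/1105) + 23540 = ((-8748 - 222) - 443/1105) + 23540 = (-8970 - 443/1105) + 23540 = -9912293/1105 + 23540 = 16099407/1105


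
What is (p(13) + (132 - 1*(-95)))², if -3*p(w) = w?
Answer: 446224/9 ≈ 49580.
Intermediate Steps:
p(w) = -w/3
(p(13) + (132 - 1*(-95)))² = (-⅓*13 + (132 - 1*(-95)))² = (-13/3 + (132 + 95))² = (-13/3 + 227)² = (668/3)² = 446224/9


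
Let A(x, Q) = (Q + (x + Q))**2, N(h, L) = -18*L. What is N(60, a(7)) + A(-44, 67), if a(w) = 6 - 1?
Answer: 8010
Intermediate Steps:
a(w) = 5
A(x, Q) = (x + 2*Q)**2 (A(x, Q) = (Q + (Q + x))**2 = (x + 2*Q)**2)
N(60, a(7)) + A(-44, 67) = -18*5 + (-44 + 2*67)**2 = -90 + (-44 + 134)**2 = -90 + 90**2 = -90 + 8100 = 8010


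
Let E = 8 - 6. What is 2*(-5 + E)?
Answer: -6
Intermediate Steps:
E = 2
2*(-5 + E) = 2*(-5 + 2) = 2*(-3) = -6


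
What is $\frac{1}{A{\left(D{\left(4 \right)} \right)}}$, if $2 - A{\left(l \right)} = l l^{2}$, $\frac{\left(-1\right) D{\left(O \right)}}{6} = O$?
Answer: $\frac{1}{13826} \approx 7.2327 \cdot 10^{-5}$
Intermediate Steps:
$D{\left(O \right)} = - 6 O$
$A{\left(l \right)} = 2 - l^{3}$ ($A{\left(l \right)} = 2 - l l^{2} = 2 - l^{3}$)
$\frac{1}{A{\left(D{\left(4 \right)} \right)}} = \frac{1}{2 - \left(\left(-6\right) 4\right)^{3}} = \frac{1}{2 - \left(-24\right)^{3}} = \frac{1}{2 - -13824} = \frac{1}{2 + 13824} = \frac{1}{13826}$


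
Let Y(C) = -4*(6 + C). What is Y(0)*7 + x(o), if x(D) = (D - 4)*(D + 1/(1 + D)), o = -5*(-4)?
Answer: 3208/21 ≈ 152.76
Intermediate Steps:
o = 20
Y(C) = -24 - 4*C
x(D) = (-4 + D)*(D + 1/(1 + D))
Y(0)*7 + x(o) = (-24 - 4*0)*7 + (-4 + 20**3 - 3*20 - 3*20**2)/(1 + 20) = (-24 + 0)*7 + (-4 + 8000 - 60 - 3*400)/21 = -24*7 + (-4 + 8000 - 60 - 1200)/21 = -168 + (1/21)*6736 = -168 + 6736/21 = 3208/21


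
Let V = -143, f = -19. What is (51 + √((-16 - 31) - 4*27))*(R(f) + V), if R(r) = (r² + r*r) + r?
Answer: 28560 + 560*I*√155 ≈ 28560.0 + 6971.9*I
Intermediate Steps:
R(r) = r + 2*r² (R(r) = (r² + r²) + r = 2*r² + r = r + 2*r²)
(51 + √((-16 - 31) - 4*27))*(R(f) + V) = (51 + √((-16 - 31) - 4*27))*(-19*(1 + 2*(-19)) - 143) = (51 + √(-47 - 108))*(-19*(1 - 38) - 143) = (51 + √(-155))*(-19*(-37) - 143) = (51 + I*√155)*(703 - 143) = (51 + I*√155)*560 = 28560 + 560*I*√155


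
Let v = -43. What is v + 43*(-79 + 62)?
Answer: -774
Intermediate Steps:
v + 43*(-79 + 62) = -43 + 43*(-79 + 62) = -43 + 43*(-17) = -43 - 731 = -774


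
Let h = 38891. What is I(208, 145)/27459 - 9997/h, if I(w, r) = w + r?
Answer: -260779100/1067907969 ≈ -0.24420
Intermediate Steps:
I(w, r) = r + w
I(208, 145)/27459 - 9997/h = (145 + 208)/27459 - 9997/38891 = 353*(1/27459) - 9997*1/38891 = 353/27459 - 9997/38891 = -260779100/1067907969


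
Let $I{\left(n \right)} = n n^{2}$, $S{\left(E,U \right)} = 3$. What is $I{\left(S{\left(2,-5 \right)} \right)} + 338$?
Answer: $365$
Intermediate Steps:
$I{\left(n \right)} = n^{3}$
$I{\left(S{\left(2,-5 \right)} \right)} + 338 = 3^{3} + 338 = 27 + 338 = 365$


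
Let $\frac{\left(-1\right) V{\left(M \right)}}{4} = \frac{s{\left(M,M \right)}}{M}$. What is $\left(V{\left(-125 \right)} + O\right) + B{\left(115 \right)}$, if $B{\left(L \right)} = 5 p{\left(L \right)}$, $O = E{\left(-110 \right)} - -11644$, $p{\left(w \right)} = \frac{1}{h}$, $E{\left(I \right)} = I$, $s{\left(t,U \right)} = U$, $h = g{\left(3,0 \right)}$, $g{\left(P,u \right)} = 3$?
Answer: $\frac{34595}{3} \approx 11532.0$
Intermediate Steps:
$h = 3$
$p{\left(w \right)} = \frac{1}{3}$
$O = 11534$ ($O = -110 - -11644 = -110 + 11644 = 11534$)
$B{\left(L \right)} = \frac{5}{3}$ ($B{\left(L \right)} = 5 \cdot \frac{1}{3} = \frac{5}{3}$)
$V{\left(M \right)} = -4$ ($V{\left(M \right)} = - 4 \frac{M}{M} = \left(-4\right) 1 = -4$)
$\left(V{\left(-125 \right)} + O\right) + B{\left(115 \right)} = \left(-4 + 11534\right) + \frac{5}{3} = 11530 + \frac{5}{3} = \frac{34595}{3}$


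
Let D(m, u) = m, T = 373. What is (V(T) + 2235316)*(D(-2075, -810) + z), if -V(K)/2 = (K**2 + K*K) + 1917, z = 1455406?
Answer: 2434280011746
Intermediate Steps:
V(K) = -3834 - 4*K**2 (V(K) = -2*((K**2 + K*K) + 1917) = -2*((K**2 + K**2) + 1917) = -2*(2*K**2 + 1917) = -2*(1917 + 2*K**2) = -3834 - 4*K**2)
(V(T) + 2235316)*(D(-2075, -810) + z) = ((-3834 - 4*373**2) + 2235316)*(-2075 + 1455406) = ((-3834 - 4*139129) + 2235316)*1453331 = ((-3834 - 556516) + 2235316)*1453331 = (-560350 + 2235316)*1453331 = 1674966*1453331 = 2434280011746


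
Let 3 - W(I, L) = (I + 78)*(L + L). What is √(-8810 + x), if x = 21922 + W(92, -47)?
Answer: 23*√55 ≈ 170.57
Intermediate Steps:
W(I, L) = 3 - 2*L*(78 + I) (W(I, L) = 3 - (I + 78)*(L + L) = 3 - (78 + I)*2*L = 3 - 2*L*(78 + I))
x = 37905 (x = 21922 + (3 - 156*(-47) - 2*92*(-47)) = 21922 + (3 + 7332 + 8648) = 21922 + 15983 = 37905)
√(-8810 + x) = √(-8810 + 37905) = √29095 = 23*√55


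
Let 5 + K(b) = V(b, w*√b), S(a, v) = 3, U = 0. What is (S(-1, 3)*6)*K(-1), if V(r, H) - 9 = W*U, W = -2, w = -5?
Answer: 72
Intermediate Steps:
V(r, H) = 9 (V(r, H) = 9 - 2*0 = 9 + 0 = 9)
K(b) = 4 (K(b) = -5 + 9 = 4)
(S(-1, 3)*6)*K(-1) = (3*6)*4 = 18*4 = 72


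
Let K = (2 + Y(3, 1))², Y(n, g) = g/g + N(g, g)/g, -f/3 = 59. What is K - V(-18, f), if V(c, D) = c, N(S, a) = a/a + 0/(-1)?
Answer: 34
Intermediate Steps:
f = -177 (f = -3*59 = -177)
N(S, a) = 1 (N(S, a) = 1 + 0*(-1) = 1 + 0 = 1)
Y(n, g) = 1 + 1/g (Y(n, g) = g/g + 1/g = 1 + 1/g)
K = 16 (K = (2 + (1 + 1)/1)² = (2 + 1*2)² = (2 + 2)² = 4² = 16)
K - V(-18, f) = 16 - 1*(-18) = 16 + 18 = 34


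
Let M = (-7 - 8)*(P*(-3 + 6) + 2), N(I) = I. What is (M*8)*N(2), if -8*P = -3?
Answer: -750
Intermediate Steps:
P = 3/8 (P = -1/8*(-3) = 3/8 ≈ 0.37500)
M = -375/8 (M = (-7 - 8)*(3*(-3 + 6)/8 + 2) = -15*((3/8)*3 + 2) = -15*(9/8 + 2) = -15*25/8 = -375/8 ≈ -46.875)
(M*8)*N(2) = -375/8*8*2 = -375*2 = -750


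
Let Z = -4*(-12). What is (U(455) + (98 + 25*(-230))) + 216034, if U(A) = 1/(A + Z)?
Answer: 105822147/503 ≈ 2.1038e+5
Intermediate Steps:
Z = 48
U(A) = 1/(48 + A) (U(A) = 1/(A + 48) = 1/(48 + A))
(U(455) + (98 + 25*(-230))) + 216034 = (1/(48 + 455) + (98 + 25*(-230))) + 216034 = (1/503 + (98 - 5750)) + 216034 = (1/503 - 5652) + 216034 = -2842955/503 + 216034 = 105822147/503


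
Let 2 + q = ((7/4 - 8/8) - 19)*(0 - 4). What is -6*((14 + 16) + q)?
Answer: -606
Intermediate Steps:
q = 71 (q = -2 + ((7/4 - 8/8) - 19)*(0 - 4) = -2 + ((7*(¼) - 8*⅛) - 19)*(-4) = -2 + ((7/4 - 1) - 19)*(-4) = -2 + (¾ - 19)*(-4) = -2 - 73/4*(-4) = -2 + 73 = 71)
-6*((14 + 16) + q) = -6*((14 + 16) + 71) = -6*(30 + 71) = -6*101 = -606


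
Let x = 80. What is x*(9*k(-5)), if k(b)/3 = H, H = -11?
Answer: -23760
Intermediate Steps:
k(b) = -33 (k(b) = 3*(-11) = -33)
x*(9*k(-5)) = 80*(9*(-33)) = 80*(-297) = -23760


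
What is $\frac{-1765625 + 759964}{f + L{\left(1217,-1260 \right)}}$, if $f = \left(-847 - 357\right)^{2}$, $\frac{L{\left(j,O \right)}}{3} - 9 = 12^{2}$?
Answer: $- \frac{1005661}{1450075} \approx -0.69352$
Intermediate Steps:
$L{\left(j,O \right)} = 459$ ($L{\left(j,O \right)} = 27 + 3 \cdot 12^{2} = 27 + 3 \cdot 144 = 27 + 432 = 459$)
$f = 1449616$ ($f = \left(-1204\right)^{2} = 1449616$)
$\frac{-1765625 + 759964}{f + L{\left(1217,-1260 \right)}} = \frac{-1765625 + 759964}{1449616 + 459} = - \frac{1005661}{1450075}$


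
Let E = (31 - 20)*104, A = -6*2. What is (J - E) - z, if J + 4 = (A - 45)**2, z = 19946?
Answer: -17845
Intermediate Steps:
A = -12
E = 1144 (E = 11*104 = 1144)
J = 3245 (J = -4 + (-12 - 45)**2 = -4 + (-57)**2 = -4 + 3249 = 3245)
(J - E) - z = (3245 - 1*1144) - 1*19946 = (3245 - 1144) - 19946 = 2101 - 19946 = -17845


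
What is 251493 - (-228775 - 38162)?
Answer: 518430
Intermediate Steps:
251493 - (-228775 - 38162) = 251493 - 1*(-266937) = 251493 + 266937 = 518430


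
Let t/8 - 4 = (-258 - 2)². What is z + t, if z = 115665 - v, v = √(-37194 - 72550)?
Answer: 656497 - 76*I*√19 ≈ 6.565e+5 - 331.28*I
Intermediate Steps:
v = 76*I*√19 (v = √(-109744) = 76*I*√19 ≈ 331.28*I)
z = 115665 - 76*I*√19 ≈ 1.1567e+5 - 331.28*I
t = 540832 (t = 32 + 8*(-258 - 2)² = 32 + 8*(-260)² = 32 + 8*67600 = 32 + 540800 = 540832)
z + t = (115665 - 76*I*√19) + 540832 = 656497 - 76*I*√19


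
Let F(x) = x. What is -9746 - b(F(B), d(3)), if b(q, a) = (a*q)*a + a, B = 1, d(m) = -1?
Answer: -9746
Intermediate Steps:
b(q, a) = a + q*a**2 (b(q, a) = q*a**2 + a = a + q*a**2)
-9746 - b(F(B), d(3)) = -9746 - (-1)*(1 - 1*1) = -9746 - (-1)*(1 - 1) = -9746 - (-1)*0 = -9746 - 1*0 = -9746 + 0 = -9746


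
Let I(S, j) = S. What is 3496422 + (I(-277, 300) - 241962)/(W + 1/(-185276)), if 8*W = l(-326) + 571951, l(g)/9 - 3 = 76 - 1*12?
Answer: 23181367937819900/6630032181 ≈ 3.4964e+6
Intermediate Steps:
l(g) = 603 (l(g) = 27 + 9*(76 - 1*12) = 27 + 9*(76 - 12) = 27 + 9*64 = 27 + 576 = 603)
W = 286277/4 (W = (603 + 571951)/8 = (1/8)*572554 = 286277/4 ≈ 71569.)
3496422 + (I(-277, 300) - 241962)/(W + 1/(-185276)) = 3496422 + (-277 - 241962)/(286277/4 + 1/(-185276)) = 3496422 - 242239/(286277/4 - 1/185276) = 3496422 - 242239/6630032181/92638 = 3496422 - 242239*92638/6630032181 = 3496422 - 22440536482/6630032181 = 23181367937819900/6630032181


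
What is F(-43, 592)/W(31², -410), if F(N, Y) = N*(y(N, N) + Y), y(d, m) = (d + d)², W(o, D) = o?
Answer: -343484/961 ≈ -357.42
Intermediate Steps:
y(d, m) = 4*d² (y(d, m) = (2*d)² = 4*d²)
F(N, Y) = N*(Y + 4*N²) (F(N, Y) = N*(4*N² + Y) = N*(Y + 4*N²))
F(-43, 592)/W(31², -410) = (-43*(592 + 4*(-43)²))/(31²) = -43*(592 + 4*1849)/961 = -43*(592 + 7396)*(1/961) = -43*7988*(1/961) = -343484*1/961 = -343484/961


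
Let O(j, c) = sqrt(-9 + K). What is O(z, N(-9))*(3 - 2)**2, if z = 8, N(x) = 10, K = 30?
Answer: sqrt(21) ≈ 4.5826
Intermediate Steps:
O(j, c) = sqrt(21) (O(j, c) = sqrt(-9 + 30) = sqrt(21))
O(z, N(-9))*(3 - 2)**2 = sqrt(21)*(3 - 2)**2 = sqrt(21)*1**2 = sqrt(21)*1 = sqrt(21)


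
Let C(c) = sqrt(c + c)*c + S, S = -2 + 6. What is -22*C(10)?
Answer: -88 - 440*sqrt(5) ≈ -1071.9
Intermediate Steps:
S = 4
C(c) = 4 + sqrt(2)*c**(3/2) (C(c) = sqrt(c + c)*c + 4 = sqrt(2*c)*c + 4 = (sqrt(2)*sqrt(c))*c + 4 = sqrt(2)*c**(3/2) + 4 = 4 + sqrt(2)*c**(3/2))
-22*C(10) = -22*(4 + sqrt(2)*10**(3/2)) = -22*(4 + sqrt(2)*(10*sqrt(10))) = -22*(4 + 20*sqrt(5)) = -88 - 440*sqrt(5)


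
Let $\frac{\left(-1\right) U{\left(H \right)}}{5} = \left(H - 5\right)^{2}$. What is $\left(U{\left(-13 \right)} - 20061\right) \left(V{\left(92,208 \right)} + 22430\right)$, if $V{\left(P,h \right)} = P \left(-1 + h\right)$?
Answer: $-899197794$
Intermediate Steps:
$U{\left(H \right)} = - 5 \left(-5 + H\right)^{2}$ ($U{\left(H \right)} = - 5 \left(H - 5\right)^{2} = - 5 \left(-5 + H\right)^{2}$)
$\left(U{\left(-13 \right)} - 20061\right) \left(V{\left(92,208 \right)} + 22430\right) = \left(- 5 \left(-5 - 13\right)^{2} - 20061\right) \left(92 \left(-1 + 208\right) + 22430\right) = \left(- 5 \left(-18\right)^{2} - 20061\right) \left(92 \cdot 207 + 22430\right) = \left(\left(-5\right) 324 - 20061\right) \left(19044 + 22430\right) = \left(-1620 - 20061\right) 41474 = \left(-21681\right) 41474 = -899197794$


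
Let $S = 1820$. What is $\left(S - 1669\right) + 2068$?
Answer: $2219$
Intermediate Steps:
$\left(S - 1669\right) + 2068 = \left(1820 - 1669\right) + 2068 = 151 + 2068 = 2219$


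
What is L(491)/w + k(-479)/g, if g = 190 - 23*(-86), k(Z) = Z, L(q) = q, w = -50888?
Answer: -794995/3447662 ≈ -0.23059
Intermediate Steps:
g = 2168 (g = 190 + 1978 = 2168)
L(491)/w + k(-479)/g = 491/(-50888) - 479/2168 = 491*(-1/50888) - 479*1/2168 = -491/50888 - 479/2168 = -794995/3447662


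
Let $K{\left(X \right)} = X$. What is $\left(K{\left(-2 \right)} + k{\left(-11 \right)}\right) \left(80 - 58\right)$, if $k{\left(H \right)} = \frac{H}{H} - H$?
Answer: $220$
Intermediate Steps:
$k{\left(H \right)} = 1 - H$
$\left(K{\left(-2 \right)} + k{\left(-11 \right)}\right) \left(80 - 58\right) = \left(-2 + \left(1 - -11\right)\right) \left(80 - 58\right) = \left(-2 + \left(1 + 11\right)\right) 22 = \left(-2 + 12\right) 22 = 10 \cdot 22 = 220$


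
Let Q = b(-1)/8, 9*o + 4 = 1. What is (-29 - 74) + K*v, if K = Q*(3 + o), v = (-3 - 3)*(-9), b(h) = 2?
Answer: -67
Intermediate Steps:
o = -⅓ (o = -4/9 + (⅑)*1 = -4/9 + ⅑ = -⅓ ≈ -0.33333)
v = 54 (v = -6*(-9) = 54)
Q = ¼ (Q = 2/8 = 2*(⅛) = ¼ ≈ 0.25000)
K = ⅔ (K = (3 - ⅓)/4 = (¼)*(8/3) = ⅔ ≈ 0.66667)
(-29 - 74) + K*v = (-29 - 74) + (⅔)*54 = -103 + 36 = -67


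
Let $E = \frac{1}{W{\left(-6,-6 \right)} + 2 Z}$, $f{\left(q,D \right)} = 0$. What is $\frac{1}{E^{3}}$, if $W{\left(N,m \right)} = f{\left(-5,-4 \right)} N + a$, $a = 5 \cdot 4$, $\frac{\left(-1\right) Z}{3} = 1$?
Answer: $2744$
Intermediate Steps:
$Z = -3$ ($Z = \left(-3\right) 1 = -3$)
$a = 20$
$W{\left(N,m \right)} = 20$ ($W{\left(N,m \right)} = 0 N + 20 = 0 + 20 = 20$)
$E = \frac{1}{14}$ ($E = \frac{1}{20 + 2 \left(-3\right)} = \frac{1}{20 - 6} = \frac{1}{14} \approx 0.071429$)
$\frac{1}{E^{3}} = \frac{1}{\left(\frac{1}{14}\right)^{3}} = \frac{1}{\frac{1}{2744}} = 2744$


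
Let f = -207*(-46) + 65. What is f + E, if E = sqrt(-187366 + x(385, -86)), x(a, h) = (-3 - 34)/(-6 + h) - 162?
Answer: 9587 + I*sqrt(396808397)/46 ≈ 9587.0 + 433.04*I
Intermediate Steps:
x(a, h) = -162 - 37/(-6 + h) (x(a, h) = -37/(-6 + h) - 162 = -162 - 37/(-6 + h))
f = 9587 (f = 9522 + 65 = 9587)
E = I*sqrt(396808397)/46 (E = sqrt(-187366 + (935 - 162*(-86))/(-6 - 86)) = sqrt(-187366 + (935 + 13932)/(-92)) = sqrt(-187366 - 1/92*14867) = sqrt(-187366 - 14867/92) = sqrt(-17252539/92) = I*sqrt(396808397)/46 ≈ 433.04*I)
f + E = 9587 + I*sqrt(396808397)/46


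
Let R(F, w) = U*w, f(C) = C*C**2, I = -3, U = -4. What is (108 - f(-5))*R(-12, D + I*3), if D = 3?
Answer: 5592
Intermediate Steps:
f(C) = C**3
R(F, w) = -4*w
(108 - f(-5))*R(-12, D + I*3) = (108 - 1*(-5)**3)*(-4*(3 - 3*3)) = (108 - 1*(-125))*(-4*(3 - 9)) = (108 + 125)*(-4*(-6)) = 233*24 = 5592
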